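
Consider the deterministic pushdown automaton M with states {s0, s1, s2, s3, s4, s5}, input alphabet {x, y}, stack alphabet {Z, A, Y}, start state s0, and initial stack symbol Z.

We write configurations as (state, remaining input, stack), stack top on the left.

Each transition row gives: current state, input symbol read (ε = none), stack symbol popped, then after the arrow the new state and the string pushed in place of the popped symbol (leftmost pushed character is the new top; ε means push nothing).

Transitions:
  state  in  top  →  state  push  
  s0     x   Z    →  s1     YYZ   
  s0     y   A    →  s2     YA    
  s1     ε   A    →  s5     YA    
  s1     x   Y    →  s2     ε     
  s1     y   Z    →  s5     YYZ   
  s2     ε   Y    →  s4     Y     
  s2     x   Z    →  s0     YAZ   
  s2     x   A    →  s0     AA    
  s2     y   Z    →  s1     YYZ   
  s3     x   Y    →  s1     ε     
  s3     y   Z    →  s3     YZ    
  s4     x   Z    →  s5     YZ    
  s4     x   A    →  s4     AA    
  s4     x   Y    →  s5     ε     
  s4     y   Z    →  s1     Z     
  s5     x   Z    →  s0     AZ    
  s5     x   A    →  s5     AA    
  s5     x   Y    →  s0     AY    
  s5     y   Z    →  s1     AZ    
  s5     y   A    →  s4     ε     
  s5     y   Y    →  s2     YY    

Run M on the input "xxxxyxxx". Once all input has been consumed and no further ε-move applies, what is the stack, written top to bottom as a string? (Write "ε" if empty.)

AAAZ

(s0, xxxxyxxx, Z)
  read x, top Z: go to s1, push YYZ → (s1, xxxyxxx, YYZ)
  read x, top Y: go to s2, push ε → (s2, xxyxxx, YZ)
  ε-move, top Y: go to s4, push Y → (s4, xxyxxx, YZ)
  read x, top Y: go to s5, push ε → (s5, xyxxx, Z)
  read x, top Z: go to s0, push AZ → (s0, yxxx, AZ)
  read y, top A: go to s2, push YA → (s2, xxx, YAZ)
  ε-move, top Y: go to s4, push Y → (s4, xxx, YAZ)
  read x, top Y: go to s5, push ε → (s5, xx, AZ)
  read x, top A: go to s5, push AA → (s5, x, AAZ)
  read x, top A: go to s5, push AA → (s5, ε, AAAZ)
All input consumed in state s5 with stack AAAZ.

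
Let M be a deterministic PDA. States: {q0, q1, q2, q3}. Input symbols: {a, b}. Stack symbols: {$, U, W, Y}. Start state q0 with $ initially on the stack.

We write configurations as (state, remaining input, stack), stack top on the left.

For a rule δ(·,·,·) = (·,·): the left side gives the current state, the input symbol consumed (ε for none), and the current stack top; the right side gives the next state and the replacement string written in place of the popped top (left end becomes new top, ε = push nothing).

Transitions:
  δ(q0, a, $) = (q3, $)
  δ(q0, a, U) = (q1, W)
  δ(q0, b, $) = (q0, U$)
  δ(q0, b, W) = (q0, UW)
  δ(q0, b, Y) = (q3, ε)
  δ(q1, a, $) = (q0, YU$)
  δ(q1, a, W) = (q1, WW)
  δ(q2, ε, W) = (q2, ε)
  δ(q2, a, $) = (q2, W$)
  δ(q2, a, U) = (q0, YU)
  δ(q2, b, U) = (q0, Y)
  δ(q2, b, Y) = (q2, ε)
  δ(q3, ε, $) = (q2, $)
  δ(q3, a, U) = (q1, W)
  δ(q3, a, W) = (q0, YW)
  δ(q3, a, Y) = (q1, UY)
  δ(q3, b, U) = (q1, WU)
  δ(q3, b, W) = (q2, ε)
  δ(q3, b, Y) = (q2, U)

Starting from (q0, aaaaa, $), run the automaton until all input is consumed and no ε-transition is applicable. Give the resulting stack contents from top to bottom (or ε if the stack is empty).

(q0, aaaaa, $) ⊢ (q3, aaaa, $) ⊢ (q2, aaaa, $) ⊢ (q2, aaa, W$) ⊢ (q2, aaa, $) ⊢ (q2, aa, W$) ⊢ (q2, aa, $) ⊢ (q2, a, W$) ⊢ (q2, a, $) ⊢ (q2, ε, W$) ⊢ (q2, ε, $)
All input consumed in state q2 with stack $.

$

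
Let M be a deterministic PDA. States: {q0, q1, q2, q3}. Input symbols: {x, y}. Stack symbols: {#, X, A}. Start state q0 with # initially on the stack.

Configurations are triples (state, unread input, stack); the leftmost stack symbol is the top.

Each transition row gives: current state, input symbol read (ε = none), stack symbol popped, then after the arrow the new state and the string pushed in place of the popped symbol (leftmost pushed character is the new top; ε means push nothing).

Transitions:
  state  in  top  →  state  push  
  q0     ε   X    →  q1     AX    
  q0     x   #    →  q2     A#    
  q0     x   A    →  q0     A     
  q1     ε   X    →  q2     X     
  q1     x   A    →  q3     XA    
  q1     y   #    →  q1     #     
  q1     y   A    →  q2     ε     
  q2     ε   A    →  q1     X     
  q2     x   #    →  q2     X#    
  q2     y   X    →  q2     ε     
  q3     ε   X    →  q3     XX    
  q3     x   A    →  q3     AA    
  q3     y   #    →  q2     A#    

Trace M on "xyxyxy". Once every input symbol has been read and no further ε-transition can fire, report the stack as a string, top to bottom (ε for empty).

#

(q0, xyxyxy, #)
  read x, top #: go to q2, push A# → (q2, yxyxy, A#)
  ε-move, top A: go to q1, push X → (q1, yxyxy, X#)
  ε-move, top X: go to q2, push X → (q2, yxyxy, X#)
  read y, top X: go to q2, push ε → (q2, xyxy, #)
  read x, top #: go to q2, push X# → (q2, yxy, X#)
  read y, top X: go to q2, push ε → (q2, xy, #)
  read x, top #: go to q2, push X# → (q2, y, X#)
  read y, top X: go to q2, push ε → (q2, ε, #)
All input consumed in state q2 with stack #.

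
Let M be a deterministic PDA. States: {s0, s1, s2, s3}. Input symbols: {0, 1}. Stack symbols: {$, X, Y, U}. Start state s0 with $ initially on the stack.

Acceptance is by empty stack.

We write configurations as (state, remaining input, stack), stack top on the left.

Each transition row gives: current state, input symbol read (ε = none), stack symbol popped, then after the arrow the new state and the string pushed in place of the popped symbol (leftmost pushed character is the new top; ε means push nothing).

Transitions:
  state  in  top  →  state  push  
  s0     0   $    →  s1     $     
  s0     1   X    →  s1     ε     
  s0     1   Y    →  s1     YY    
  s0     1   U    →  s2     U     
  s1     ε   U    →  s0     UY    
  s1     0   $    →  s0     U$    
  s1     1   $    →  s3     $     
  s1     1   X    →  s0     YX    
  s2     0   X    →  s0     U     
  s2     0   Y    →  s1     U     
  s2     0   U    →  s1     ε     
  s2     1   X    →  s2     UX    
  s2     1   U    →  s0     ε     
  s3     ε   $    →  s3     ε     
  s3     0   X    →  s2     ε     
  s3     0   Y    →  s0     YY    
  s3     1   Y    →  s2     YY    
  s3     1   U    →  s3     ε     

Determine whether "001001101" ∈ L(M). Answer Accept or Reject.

Accept

(s0, 001001101, $)
  read 0, top $: go to s1, push $ → (s1, 01001101, $)
  read 0, top $: go to s0, push U$ → (s0, 1001101, U$)
  read 1, top U: go to s2, push U → (s2, 001101, U$)
  read 0, top U: go to s1, push ε → (s1, 01101, $)
  read 0, top $: go to s0, push U$ → (s0, 1101, U$)
  read 1, top U: go to s2, push U → (s2, 101, U$)
  read 1, top U: go to s0, push ε → (s0, 01, $)
  read 0, top $: go to s1, push $ → (s1, 1, $)
  read 1, top $: go to s3, push $ → (s3, ε, $)
  ε-move, top $: go to s3, push ε → (s3, ε, ε)
All input consumed and the stack is empty.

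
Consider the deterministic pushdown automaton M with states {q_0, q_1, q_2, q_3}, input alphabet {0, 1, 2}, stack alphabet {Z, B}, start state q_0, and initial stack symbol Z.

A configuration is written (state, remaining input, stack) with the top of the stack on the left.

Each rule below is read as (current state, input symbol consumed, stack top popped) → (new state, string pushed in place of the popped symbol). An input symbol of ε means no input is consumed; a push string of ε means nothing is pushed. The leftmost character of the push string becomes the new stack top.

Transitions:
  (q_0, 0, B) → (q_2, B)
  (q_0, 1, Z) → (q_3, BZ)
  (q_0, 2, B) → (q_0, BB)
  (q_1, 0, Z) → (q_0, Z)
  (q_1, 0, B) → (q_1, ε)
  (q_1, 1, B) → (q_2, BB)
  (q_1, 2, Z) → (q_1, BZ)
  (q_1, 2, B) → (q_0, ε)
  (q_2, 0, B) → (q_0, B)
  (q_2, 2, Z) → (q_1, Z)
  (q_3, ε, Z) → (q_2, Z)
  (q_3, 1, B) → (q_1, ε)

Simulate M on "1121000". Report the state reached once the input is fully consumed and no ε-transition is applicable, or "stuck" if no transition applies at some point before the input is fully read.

(q_0, 1121000, Z)
  read 1, top Z: go to q_3, push BZ → (q_3, 121000, BZ)
  read 1, top B: go to q_1, push ε → (q_1, 21000, Z)
  read 2, top Z: go to q_1, push BZ → (q_1, 1000, BZ)
  read 1, top B: go to q_2, push BB → (q_2, 000, BBZ)
  read 0, top B: go to q_0, push B → (q_0, 00, BBZ)
  read 0, top B: go to q_2, push B → (q_2, 0, BBZ)
  read 0, top B: go to q_0, push B → (q_0, ε, BBZ)
All input consumed; M is in state q_0.

q_0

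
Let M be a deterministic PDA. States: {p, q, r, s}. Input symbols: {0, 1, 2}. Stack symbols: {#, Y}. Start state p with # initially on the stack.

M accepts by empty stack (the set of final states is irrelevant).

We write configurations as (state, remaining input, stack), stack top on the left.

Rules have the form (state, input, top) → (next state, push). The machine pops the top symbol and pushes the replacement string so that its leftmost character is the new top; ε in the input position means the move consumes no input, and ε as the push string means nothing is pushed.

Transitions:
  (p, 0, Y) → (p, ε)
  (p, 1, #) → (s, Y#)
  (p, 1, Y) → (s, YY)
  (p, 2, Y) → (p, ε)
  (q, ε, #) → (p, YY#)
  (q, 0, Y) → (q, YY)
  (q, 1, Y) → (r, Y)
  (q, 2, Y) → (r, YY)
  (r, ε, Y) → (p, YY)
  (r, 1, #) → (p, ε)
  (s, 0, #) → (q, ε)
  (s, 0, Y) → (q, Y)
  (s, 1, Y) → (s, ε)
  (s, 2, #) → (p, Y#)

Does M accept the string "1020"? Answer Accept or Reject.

(p, 1020, #)
  read 1, top #: go to s, push Y# → (s, 020, Y#)
  read 0, top Y: go to q, push Y → (q, 20, Y#)
  read 2, top Y: go to r, push YY → (r, 0, YY#)
  ε-move, top Y: go to p, push YY → (p, 0, YYY#)
  read 0, top Y: go to p, push ε → (p, ε, YY#)
All input consumed; stack is YY#, not empty, and no further ε-move applies.

Reject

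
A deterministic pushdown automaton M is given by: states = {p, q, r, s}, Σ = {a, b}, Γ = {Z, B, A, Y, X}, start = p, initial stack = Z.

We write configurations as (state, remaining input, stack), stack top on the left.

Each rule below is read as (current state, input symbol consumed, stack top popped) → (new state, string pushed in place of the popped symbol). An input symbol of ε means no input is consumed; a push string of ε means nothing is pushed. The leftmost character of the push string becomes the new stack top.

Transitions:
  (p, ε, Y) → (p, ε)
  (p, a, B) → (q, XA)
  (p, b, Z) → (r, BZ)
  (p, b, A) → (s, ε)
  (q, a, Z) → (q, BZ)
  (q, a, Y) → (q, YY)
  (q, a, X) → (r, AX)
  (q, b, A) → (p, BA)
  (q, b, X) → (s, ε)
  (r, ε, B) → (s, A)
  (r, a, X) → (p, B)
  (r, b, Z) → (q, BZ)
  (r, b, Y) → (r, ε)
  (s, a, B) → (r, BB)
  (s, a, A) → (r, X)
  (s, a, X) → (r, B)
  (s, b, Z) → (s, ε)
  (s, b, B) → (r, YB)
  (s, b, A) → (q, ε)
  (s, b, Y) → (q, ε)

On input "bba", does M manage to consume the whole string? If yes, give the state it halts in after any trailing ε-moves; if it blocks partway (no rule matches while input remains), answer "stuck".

q

(p, bba, Z)
  read b, top Z: go to r, push BZ → (r, ba, BZ)
  ε-move, top B: go to s, push A → (s, ba, AZ)
  read b, top A: go to q, push ε → (q, a, Z)
  read a, top Z: go to q, push BZ → (q, ε, BZ)
All input consumed; M is in state q.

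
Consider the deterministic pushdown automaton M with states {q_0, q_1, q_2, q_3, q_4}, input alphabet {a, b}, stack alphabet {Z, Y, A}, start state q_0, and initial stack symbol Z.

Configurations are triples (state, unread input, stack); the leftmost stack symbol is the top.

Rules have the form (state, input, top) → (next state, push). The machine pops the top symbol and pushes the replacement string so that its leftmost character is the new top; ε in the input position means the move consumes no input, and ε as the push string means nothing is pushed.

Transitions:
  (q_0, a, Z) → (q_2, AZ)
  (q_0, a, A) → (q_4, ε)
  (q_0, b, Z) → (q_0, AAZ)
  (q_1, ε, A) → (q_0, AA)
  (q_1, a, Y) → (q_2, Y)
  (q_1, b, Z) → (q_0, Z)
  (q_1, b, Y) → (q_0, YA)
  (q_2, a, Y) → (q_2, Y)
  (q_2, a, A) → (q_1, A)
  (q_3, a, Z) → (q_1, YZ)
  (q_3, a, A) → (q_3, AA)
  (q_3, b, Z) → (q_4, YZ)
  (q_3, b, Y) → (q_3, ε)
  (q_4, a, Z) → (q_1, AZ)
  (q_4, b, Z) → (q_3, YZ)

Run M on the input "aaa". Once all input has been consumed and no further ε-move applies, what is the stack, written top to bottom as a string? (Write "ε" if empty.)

AZ

(q_0, aaa, Z) ⊢ (q_2, aa, AZ) ⊢ (q_1, a, AZ) ⊢ (q_0, a, AAZ) ⊢ (q_4, ε, AZ)
All input consumed in state q_4 with stack AZ.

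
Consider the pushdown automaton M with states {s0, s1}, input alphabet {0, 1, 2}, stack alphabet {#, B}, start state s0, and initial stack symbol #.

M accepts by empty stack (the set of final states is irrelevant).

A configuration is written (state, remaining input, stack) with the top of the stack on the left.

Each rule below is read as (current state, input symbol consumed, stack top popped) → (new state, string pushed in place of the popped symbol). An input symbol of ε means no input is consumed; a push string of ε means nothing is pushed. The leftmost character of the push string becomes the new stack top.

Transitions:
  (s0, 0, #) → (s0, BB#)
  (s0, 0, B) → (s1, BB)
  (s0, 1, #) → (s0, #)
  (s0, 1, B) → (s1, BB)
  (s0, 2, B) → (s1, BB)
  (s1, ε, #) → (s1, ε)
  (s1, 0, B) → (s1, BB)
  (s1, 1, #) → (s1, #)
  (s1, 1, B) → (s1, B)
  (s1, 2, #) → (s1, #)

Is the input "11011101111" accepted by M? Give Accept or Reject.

Reject

No computation consumes all input and empties the stack.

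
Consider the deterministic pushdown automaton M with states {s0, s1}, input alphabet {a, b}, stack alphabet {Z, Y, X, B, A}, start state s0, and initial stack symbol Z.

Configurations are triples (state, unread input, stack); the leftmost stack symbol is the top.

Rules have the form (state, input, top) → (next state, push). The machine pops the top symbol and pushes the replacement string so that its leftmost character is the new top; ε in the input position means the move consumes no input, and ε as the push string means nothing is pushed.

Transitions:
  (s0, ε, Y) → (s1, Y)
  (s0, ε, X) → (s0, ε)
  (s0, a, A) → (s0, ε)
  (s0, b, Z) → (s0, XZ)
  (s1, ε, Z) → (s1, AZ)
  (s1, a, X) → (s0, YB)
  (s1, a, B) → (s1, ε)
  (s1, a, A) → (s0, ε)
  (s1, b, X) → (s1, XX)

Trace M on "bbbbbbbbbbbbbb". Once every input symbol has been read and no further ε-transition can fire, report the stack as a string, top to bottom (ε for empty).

(s0, bbbbbbbbbbbbbb, Z)
  read b, top Z: go to s0, push XZ → (s0, bbbbbbbbbbbbb, XZ)
  ε-move, top X: go to s0, push ε → (s0, bbbbbbbbbbbbb, Z)
  read b, top Z: go to s0, push XZ → (s0, bbbbbbbbbbbb, XZ)
  ε-move, top X: go to s0, push ε → (s0, bbbbbbbbbbbb, Z)
  read b, top Z: go to s0, push XZ → (s0, bbbbbbbbbbb, XZ)
  ε-move, top X: go to s0, push ε → (s0, bbbbbbbbbbb, Z)
  read b, top Z: go to s0, push XZ → (s0, bbbbbbbbbb, XZ)
  ε-move, top X: go to s0, push ε → (s0, bbbbbbbbbb, Z)
  read b, top Z: go to s0, push XZ → (s0, bbbbbbbbb, XZ)
  ε-move, top X: go to s0, push ε → (s0, bbbbbbbbb, Z)
  read b, top Z: go to s0, push XZ → (s0, bbbbbbbb, XZ)
  ε-move, top X: go to s0, push ε → (s0, bbbbbbbb, Z)
  read b, top Z: go to s0, push XZ → (s0, bbbbbbb, XZ)
  ε-move, top X: go to s0, push ε → (s0, bbbbbbb, Z)
  read b, top Z: go to s0, push XZ → (s0, bbbbbb, XZ)
  ε-move, top X: go to s0, push ε → (s0, bbbbbb, Z)
  read b, top Z: go to s0, push XZ → (s0, bbbbb, XZ)
  ε-move, top X: go to s0, push ε → (s0, bbbbb, Z)
  read b, top Z: go to s0, push XZ → (s0, bbbb, XZ)
  ε-move, top X: go to s0, push ε → (s0, bbbb, Z)
  read b, top Z: go to s0, push XZ → (s0, bbb, XZ)
  ε-move, top X: go to s0, push ε → (s0, bbb, Z)
  read b, top Z: go to s0, push XZ → (s0, bb, XZ)
  ε-move, top X: go to s0, push ε → (s0, bb, Z)
  read b, top Z: go to s0, push XZ → (s0, b, XZ)
  ε-move, top X: go to s0, push ε → (s0, b, Z)
  read b, top Z: go to s0, push XZ → (s0, ε, XZ)
  ε-move, top X: go to s0, push ε → (s0, ε, Z)
All input consumed in state s0 with stack Z.

Z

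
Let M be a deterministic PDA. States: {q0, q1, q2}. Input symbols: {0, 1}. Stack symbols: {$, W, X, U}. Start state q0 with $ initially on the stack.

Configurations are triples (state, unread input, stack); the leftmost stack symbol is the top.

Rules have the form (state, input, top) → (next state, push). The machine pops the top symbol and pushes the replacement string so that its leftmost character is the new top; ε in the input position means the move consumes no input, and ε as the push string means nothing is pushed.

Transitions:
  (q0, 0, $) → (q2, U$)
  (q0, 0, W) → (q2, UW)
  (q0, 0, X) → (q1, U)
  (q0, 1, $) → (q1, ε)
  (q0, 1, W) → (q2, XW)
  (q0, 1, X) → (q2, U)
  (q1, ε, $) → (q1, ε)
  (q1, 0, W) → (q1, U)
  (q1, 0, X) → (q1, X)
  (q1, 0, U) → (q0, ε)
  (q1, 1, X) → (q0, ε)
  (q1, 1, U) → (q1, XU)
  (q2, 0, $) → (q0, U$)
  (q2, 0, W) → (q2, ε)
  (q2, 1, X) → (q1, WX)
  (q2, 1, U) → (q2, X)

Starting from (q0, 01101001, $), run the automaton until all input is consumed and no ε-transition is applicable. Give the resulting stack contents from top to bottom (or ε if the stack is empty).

UX$

(q0, 01101001, $)
  read 0, top $: go to q2, push U$ → (q2, 1101001, U$)
  read 1, top U: go to q2, push X → (q2, 101001, X$)
  read 1, top X: go to q1, push WX → (q1, 01001, WX$)
  read 0, top W: go to q1, push U → (q1, 1001, UX$)
  read 1, top U: go to q1, push XU → (q1, 001, XUX$)
  read 0, top X: go to q1, push X → (q1, 01, XUX$)
  read 0, top X: go to q1, push X → (q1, 1, XUX$)
  read 1, top X: go to q0, push ε → (q0, ε, UX$)
All input consumed in state q0 with stack UX$.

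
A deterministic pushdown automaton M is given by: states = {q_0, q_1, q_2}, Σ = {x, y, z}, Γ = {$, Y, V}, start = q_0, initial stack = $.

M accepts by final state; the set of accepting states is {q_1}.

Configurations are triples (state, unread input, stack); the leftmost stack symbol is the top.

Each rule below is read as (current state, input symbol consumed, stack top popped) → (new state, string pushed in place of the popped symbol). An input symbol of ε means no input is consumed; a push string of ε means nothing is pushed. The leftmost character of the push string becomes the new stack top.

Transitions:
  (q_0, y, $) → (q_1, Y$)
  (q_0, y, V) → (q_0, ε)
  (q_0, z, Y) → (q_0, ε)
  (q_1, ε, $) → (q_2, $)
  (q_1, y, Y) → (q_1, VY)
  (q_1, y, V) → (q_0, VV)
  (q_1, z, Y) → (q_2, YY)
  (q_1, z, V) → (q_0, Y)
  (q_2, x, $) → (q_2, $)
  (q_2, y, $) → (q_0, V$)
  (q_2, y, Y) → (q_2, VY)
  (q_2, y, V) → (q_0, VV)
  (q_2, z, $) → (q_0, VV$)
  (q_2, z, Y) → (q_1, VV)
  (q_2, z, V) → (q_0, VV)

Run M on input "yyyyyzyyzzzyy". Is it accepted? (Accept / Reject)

(q_0, yyyyyzyyzzzyy, $) ⊢ (q_1, yyyyzyyzzzyy, Y$) ⊢ (q_1, yyyzyyzzzyy, VY$) ⊢ (q_0, yyzyyzzzyy, VVY$) ⊢ (q_0, yzyyzzzyy, VY$) ⊢ (q_0, zyyzzzyy, Y$) ⊢ (q_0, yyzzzyy, $) ⊢ (q_1, yzzzyy, Y$) ⊢ (q_1, zzzyy, VY$) ⊢ (q_0, zzyy, YY$) ⊢ (q_0, zyy, Y$) ⊢ (q_0, yy, $) ⊢ (q_1, y, Y$) ⊢ (q_1, ε, VY$)
All input consumed; state q_1 ∈ F.

Accept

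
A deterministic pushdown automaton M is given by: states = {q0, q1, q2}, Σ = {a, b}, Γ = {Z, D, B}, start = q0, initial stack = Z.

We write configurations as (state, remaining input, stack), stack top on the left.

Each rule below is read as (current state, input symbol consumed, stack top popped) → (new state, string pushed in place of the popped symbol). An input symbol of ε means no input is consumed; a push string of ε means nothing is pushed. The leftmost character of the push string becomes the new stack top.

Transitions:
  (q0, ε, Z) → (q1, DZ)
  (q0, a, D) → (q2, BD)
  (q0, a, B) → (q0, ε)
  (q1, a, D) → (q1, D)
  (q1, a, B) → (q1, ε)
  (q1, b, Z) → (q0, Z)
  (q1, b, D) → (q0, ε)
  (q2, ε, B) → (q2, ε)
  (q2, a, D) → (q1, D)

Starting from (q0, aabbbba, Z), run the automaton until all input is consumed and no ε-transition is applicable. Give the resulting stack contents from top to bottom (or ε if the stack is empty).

DZ

(q0, aabbbba, Z)
  ε-move, top Z: go to q1, push DZ → (q1, aabbbba, DZ)
  read a, top D: go to q1, push D → (q1, abbbba, DZ)
  read a, top D: go to q1, push D → (q1, bbbba, DZ)
  read b, top D: go to q0, push ε → (q0, bbba, Z)
  ε-move, top Z: go to q1, push DZ → (q1, bbba, DZ)
  read b, top D: go to q0, push ε → (q0, bba, Z)
  ε-move, top Z: go to q1, push DZ → (q1, bba, DZ)
  read b, top D: go to q0, push ε → (q0, ba, Z)
  ε-move, top Z: go to q1, push DZ → (q1, ba, DZ)
  read b, top D: go to q0, push ε → (q0, a, Z)
  ε-move, top Z: go to q1, push DZ → (q1, a, DZ)
  read a, top D: go to q1, push D → (q1, ε, DZ)
All input consumed in state q1 with stack DZ.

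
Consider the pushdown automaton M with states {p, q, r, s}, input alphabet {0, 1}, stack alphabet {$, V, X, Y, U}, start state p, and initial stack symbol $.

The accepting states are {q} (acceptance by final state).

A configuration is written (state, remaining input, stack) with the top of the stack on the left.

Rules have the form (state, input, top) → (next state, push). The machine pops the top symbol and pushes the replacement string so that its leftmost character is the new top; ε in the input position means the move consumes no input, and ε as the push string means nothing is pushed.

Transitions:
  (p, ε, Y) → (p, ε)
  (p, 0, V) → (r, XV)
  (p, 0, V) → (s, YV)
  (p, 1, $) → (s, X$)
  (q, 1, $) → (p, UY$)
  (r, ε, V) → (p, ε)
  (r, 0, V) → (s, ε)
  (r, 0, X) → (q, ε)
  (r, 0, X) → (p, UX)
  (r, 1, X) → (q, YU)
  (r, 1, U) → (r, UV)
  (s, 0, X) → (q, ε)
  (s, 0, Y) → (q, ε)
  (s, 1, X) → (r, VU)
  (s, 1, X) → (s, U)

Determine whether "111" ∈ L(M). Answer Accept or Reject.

Reject

No computation consumes all input and reaches a final state.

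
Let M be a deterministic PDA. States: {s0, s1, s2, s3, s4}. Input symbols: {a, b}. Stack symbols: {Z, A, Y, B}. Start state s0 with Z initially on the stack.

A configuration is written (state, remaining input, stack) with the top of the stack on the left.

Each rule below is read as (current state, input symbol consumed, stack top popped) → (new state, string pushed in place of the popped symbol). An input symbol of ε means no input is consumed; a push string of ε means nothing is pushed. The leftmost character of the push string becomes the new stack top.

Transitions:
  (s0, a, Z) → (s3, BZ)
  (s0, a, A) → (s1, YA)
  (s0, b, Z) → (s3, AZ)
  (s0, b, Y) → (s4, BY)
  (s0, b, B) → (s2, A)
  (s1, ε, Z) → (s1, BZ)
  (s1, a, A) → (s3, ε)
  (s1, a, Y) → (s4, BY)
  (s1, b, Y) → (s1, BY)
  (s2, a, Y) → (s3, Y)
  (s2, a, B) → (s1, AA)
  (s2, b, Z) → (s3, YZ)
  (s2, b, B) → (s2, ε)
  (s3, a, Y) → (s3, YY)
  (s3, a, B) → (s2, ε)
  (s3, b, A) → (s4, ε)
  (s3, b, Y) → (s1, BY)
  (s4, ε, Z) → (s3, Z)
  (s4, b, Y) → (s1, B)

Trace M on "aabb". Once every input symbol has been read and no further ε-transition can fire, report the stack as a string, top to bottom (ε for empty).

BYZ

(s0, aabb, Z)
  read a, top Z: go to s3, push BZ → (s3, abb, BZ)
  read a, top B: go to s2, push ε → (s2, bb, Z)
  read b, top Z: go to s3, push YZ → (s3, b, YZ)
  read b, top Y: go to s1, push BY → (s1, ε, BYZ)
All input consumed in state s1 with stack BYZ.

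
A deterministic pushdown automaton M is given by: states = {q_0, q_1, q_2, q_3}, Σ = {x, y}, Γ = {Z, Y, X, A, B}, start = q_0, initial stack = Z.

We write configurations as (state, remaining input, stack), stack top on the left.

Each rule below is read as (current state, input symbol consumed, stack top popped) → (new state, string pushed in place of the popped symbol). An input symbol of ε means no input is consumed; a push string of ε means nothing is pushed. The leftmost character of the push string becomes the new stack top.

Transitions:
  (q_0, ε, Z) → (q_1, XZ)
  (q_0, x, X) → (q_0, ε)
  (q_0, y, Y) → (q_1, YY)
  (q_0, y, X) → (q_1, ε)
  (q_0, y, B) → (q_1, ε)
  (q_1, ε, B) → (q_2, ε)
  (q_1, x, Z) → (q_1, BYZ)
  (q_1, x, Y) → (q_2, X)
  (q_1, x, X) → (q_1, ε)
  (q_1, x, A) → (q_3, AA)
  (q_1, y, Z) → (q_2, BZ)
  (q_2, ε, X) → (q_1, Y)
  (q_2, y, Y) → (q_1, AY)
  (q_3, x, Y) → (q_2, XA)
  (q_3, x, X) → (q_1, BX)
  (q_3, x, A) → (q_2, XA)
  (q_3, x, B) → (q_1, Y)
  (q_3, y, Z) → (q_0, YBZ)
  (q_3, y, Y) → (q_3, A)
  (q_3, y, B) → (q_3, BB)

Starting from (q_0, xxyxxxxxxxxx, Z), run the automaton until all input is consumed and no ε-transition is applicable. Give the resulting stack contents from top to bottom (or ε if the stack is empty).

(q_0, xxyxxxxxxxxx, Z)
  ε-move, top Z: go to q_1, push XZ → (q_1, xxyxxxxxxxxx, XZ)
  read x, top X: go to q_1, push ε → (q_1, xyxxxxxxxxx, Z)
  read x, top Z: go to q_1, push BYZ → (q_1, yxxxxxxxxx, BYZ)
  ε-move, top B: go to q_2, push ε → (q_2, yxxxxxxxxx, YZ)
  read y, top Y: go to q_1, push AY → (q_1, xxxxxxxxx, AYZ)
  read x, top A: go to q_3, push AA → (q_3, xxxxxxxx, AAYZ)
  read x, top A: go to q_2, push XA → (q_2, xxxxxxx, XAAYZ)
  ε-move, top X: go to q_1, push Y → (q_1, xxxxxxx, YAAYZ)
  read x, top Y: go to q_2, push X → (q_2, xxxxxx, XAAYZ)
  ε-move, top X: go to q_1, push Y → (q_1, xxxxxx, YAAYZ)
  read x, top Y: go to q_2, push X → (q_2, xxxxx, XAAYZ)
  ε-move, top X: go to q_1, push Y → (q_1, xxxxx, YAAYZ)
  read x, top Y: go to q_2, push X → (q_2, xxxx, XAAYZ)
  ε-move, top X: go to q_1, push Y → (q_1, xxxx, YAAYZ)
  read x, top Y: go to q_2, push X → (q_2, xxx, XAAYZ)
  ε-move, top X: go to q_1, push Y → (q_1, xxx, YAAYZ)
  read x, top Y: go to q_2, push X → (q_2, xx, XAAYZ)
  ε-move, top X: go to q_1, push Y → (q_1, xx, YAAYZ)
  read x, top Y: go to q_2, push X → (q_2, x, XAAYZ)
  ε-move, top X: go to q_1, push Y → (q_1, x, YAAYZ)
  read x, top Y: go to q_2, push X → (q_2, ε, XAAYZ)
  ε-move, top X: go to q_1, push Y → (q_1, ε, YAAYZ)
All input consumed in state q_1 with stack YAAYZ.

YAAYZ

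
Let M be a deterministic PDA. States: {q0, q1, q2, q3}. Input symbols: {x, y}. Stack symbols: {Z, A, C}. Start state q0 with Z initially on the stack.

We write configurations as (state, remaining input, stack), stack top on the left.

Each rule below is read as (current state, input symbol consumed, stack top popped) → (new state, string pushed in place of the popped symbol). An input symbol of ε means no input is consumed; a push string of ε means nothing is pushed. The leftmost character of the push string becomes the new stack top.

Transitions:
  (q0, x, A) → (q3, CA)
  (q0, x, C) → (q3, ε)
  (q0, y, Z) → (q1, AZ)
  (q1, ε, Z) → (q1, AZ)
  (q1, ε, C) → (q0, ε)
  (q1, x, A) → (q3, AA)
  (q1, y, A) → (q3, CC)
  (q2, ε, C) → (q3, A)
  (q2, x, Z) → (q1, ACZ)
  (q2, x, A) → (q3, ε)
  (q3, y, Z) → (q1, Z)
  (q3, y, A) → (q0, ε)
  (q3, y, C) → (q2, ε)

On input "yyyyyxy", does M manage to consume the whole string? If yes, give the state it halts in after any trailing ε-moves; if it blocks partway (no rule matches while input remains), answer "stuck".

(q0, yyyyyxy, Z)
  read y, top Z: go to q1, push AZ → (q1, yyyyxy, AZ)
  read y, top A: go to q3, push CC → (q3, yyyxy, CCZ)
  read y, top C: go to q2, push ε → (q2, yyxy, CZ)
  ε-move, top C: go to q3, push A → (q3, yyxy, AZ)
  read y, top A: go to q0, push ε → (q0, yxy, Z)
  read y, top Z: go to q1, push AZ → (q1, xy, AZ)
  read x, top A: go to q3, push AA → (q3, y, AAZ)
  read y, top A: go to q0, push ε → (q0, ε, AZ)
All input consumed; M is in state q0.

q0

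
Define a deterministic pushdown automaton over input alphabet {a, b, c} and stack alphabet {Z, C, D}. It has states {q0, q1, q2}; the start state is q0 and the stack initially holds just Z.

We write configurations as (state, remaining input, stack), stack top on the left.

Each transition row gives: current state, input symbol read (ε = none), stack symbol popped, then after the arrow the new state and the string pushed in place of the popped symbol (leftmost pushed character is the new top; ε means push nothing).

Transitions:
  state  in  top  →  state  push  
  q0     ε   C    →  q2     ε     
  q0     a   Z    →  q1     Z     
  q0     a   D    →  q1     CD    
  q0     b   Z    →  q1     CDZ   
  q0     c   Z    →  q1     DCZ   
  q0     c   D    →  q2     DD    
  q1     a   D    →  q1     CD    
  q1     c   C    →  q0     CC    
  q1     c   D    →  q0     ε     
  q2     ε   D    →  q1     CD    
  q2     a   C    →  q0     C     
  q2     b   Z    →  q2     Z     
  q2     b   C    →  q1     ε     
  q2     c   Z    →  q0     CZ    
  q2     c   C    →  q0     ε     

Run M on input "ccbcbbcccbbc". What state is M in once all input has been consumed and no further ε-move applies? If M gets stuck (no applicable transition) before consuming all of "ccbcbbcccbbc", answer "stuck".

(q0, ccbcbbcccbbc, Z)
  read c, top Z: go to q1, push DCZ → (q1, cbcbbcccbbc, DCZ)
  read c, top D: go to q0, push ε → (q0, bcbbcccbbc, CZ)
  ε-move, top C: go to q2, push ε → (q2, bcbbcccbbc, Z)
  read b, top Z: go to q2, push Z → (q2, cbbcccbbc, Z)
  read c, top Z: go to q0, push CZ → (q0, bbcccbbc, CZ)
  ε-move, top C: go to q2, push ε → (q2, bbcccbbc, Z)
  read b, top Z: go to q2, push Z → (q2, bcccbbc, Z)
  read b, top Z: go to q2, push Z → (q2, cccbbc, Z)
  read c, top Z: go to q0, push CZ → (q0, ccbbc, CZ)
  ε-move, top C: go to q2, push ε → (q2, ccbbc, Z)
  read c, top Z: go to q0, push CZ → (q0, cbbc, CZ)
  ε-move, top C: go to q2, push ε → (q2, cbbc, Z)
  read c, top Z: go to q0, push CZ → (q0, bbc, CZ)
  ε-move, top C: go to q2, push ε → (q2, bbc, Z)
  read b, top Z: go to q2, push Z → (q2, bc, Z)
  read b, top Z: go to q2, push Z → (q2, c, Z)
  read c, top Z: go to q0, push CZ → (q0, ε, CZ)
  ε-move, top C: go to q2, push ε → (q2, ε, Z)
All input consumed; M is in state q2.

q2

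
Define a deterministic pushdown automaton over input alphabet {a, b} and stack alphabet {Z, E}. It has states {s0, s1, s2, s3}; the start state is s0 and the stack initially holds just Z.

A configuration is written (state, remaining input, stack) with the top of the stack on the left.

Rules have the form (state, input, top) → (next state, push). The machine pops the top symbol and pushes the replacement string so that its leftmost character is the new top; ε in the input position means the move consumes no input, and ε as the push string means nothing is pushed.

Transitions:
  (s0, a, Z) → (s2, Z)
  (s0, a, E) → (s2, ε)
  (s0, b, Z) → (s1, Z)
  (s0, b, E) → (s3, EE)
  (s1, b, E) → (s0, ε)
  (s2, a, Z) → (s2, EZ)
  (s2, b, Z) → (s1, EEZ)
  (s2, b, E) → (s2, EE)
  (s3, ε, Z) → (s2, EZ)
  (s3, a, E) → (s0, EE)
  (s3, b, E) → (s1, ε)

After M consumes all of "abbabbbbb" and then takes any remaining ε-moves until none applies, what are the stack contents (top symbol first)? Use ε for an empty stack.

Z

(s0, abbabbbbb, Z) ⊢ (s2, bbabbbbb, Z) ⊢ (s1, babbbbb, EEZ) ⊢ (s0, abbbbb, EZ) ⊢ (s2, bbbbb, Z) ⊢ (s1, bbbb, EEZ) ⊢ (s0, bbb, EZ) ⊢ (s3, bb, EEZ) ⊢ (s1, b, EZ) ⊢ (s0, ε, Z)
All input consumed in state s0 with stack Z.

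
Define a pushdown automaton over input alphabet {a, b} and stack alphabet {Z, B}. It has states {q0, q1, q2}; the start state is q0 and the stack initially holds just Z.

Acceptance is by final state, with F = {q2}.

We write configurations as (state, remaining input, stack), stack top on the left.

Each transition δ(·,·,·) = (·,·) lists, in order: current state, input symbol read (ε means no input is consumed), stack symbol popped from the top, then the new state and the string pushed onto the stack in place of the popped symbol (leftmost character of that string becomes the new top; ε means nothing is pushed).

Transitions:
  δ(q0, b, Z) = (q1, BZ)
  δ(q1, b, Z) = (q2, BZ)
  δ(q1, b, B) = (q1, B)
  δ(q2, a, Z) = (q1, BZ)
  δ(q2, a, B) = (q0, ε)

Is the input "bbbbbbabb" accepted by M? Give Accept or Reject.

Reject

No computation consumes all input and reaches a final state.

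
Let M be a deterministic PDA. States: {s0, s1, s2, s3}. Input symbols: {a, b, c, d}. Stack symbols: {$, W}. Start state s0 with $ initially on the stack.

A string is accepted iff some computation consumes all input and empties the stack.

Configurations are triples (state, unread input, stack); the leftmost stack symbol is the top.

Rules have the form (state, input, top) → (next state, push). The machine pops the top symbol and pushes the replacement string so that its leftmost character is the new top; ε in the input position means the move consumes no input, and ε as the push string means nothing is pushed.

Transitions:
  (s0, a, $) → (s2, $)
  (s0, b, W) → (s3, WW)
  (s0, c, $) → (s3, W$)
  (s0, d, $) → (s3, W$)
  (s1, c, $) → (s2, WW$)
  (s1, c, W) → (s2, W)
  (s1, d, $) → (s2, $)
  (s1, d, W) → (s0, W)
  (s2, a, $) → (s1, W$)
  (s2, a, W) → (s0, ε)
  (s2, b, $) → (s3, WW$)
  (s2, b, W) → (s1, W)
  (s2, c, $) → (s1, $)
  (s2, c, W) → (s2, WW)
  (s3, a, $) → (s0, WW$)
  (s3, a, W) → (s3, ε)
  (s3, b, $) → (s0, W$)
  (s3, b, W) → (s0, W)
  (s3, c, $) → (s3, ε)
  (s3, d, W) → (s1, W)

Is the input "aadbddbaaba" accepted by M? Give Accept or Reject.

(s0, aadbddbaaba, $) ⊢ (s2, adbddbaaba, $) ⊢ (s1, dbddbaaba, W$) ⊢ (s0, bddbaaba, W$) ⊢ (s3, ddbaaba, WW$) ⊢ (s1, dbaaba, WW$) ⊢ (s0, baaba, WW$) ⊢ (s3, aaba, WWW$) ⊢ (s3, aba, WW$) ⊢ (s3, ba, W$) ⊢ (s0, a, W$)
No transition applies at (s0, a, W$); input not fully consumed.

Reject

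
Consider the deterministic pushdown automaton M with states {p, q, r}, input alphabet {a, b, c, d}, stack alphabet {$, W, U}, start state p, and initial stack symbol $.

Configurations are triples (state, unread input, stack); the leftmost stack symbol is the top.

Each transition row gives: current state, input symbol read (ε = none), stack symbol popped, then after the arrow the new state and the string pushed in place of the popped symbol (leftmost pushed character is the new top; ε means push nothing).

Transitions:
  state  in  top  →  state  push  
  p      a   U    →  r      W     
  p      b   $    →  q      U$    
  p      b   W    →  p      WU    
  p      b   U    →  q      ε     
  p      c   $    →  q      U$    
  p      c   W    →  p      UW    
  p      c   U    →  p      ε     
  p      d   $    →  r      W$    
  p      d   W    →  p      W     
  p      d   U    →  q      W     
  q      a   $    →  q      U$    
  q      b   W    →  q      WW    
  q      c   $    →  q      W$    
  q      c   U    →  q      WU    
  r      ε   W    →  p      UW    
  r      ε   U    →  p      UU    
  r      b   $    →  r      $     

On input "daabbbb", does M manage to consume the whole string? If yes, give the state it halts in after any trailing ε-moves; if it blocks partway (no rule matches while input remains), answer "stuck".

q

(p, daabbbb, $)
  read d, top $: go to r, push W$ → (r, aabbbb, W$)
  ε-move, top W: go to p, push UW → (p, aabbbb, UW$)
  read a, top U: go to r, push W → (r, abbbb, WW$)
  ε-move, top W: go to p, push UW → (p, abbbb, UWW$)
  read a, top U: go to r, push W → (r, bbbb, WWW$)
  ε-move, top W: go to p, push UW → (p, bbbb, UWWW$)
  read b, top U: go to q, push ε → (q, bbb, WWW$)
  read b, top W: go to q, push WW → (q, bb, WWWW$)
  read b, top W: go to q, push WW → (q, b, WWWWW$)
  read b, top W: go to q, push WW → (q, ε, WWWWWW$)
All input consumed; M is in state q.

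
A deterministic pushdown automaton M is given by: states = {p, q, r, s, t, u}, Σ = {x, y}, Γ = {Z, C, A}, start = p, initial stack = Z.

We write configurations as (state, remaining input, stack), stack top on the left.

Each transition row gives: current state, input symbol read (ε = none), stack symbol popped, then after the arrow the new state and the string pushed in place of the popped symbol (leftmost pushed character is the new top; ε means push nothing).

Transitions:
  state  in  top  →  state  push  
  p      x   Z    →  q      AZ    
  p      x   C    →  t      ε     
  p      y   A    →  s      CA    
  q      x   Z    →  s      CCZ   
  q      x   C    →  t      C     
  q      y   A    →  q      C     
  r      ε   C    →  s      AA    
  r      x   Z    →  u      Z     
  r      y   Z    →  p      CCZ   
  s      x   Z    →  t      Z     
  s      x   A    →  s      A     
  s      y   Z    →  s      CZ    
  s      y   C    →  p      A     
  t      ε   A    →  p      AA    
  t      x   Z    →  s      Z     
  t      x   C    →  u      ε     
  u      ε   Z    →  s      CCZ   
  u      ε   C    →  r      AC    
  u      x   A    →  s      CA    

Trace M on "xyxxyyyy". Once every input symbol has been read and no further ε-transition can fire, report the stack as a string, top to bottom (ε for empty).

CAACZ

(p, xyxxyyyy, Z) ⊢ (q, yxxyyyy, AZ) ⊢ (q, xxyyyy, CZ) ⊢ (t, xyyyy, CZ) ⊢ (u, yyyy, Z) ⊢ (s, yyyy, CCZ) ⊢ (p, yyy, ACZ) ⊢ (s, yy, CACZ) ⊢ (p, y, AACZ) ⊢ (s, ε, CAACZ)
All input consumed in state s with stack CAACZ.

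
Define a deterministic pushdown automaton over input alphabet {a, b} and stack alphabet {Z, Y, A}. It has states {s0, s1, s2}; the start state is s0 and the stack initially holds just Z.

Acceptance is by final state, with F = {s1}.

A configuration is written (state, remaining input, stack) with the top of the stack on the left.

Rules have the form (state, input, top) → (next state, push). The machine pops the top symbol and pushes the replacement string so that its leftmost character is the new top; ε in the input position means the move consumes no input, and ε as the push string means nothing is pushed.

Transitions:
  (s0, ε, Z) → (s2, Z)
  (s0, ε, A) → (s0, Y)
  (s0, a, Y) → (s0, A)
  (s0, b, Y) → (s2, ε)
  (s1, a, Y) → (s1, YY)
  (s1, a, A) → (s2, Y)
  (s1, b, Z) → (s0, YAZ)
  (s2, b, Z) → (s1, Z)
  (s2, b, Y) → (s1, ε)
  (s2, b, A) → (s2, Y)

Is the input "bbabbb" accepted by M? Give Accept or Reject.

(s0, bbabbb, Z) ⊢ (s2, bbabbb, Z) ⊢ (s1, babbb, Z) ⊢ (s0, abbb, YAZ) ⊢ (s0, bbb, AAZ) ⊢ (s0, bbb, YAZ) ⊢ (s2, bb, AZ) ⊢ (s2, b, YZ) ⊢ (s1, ε, Z)
All input consumed; state s1 ∈ F.

Accept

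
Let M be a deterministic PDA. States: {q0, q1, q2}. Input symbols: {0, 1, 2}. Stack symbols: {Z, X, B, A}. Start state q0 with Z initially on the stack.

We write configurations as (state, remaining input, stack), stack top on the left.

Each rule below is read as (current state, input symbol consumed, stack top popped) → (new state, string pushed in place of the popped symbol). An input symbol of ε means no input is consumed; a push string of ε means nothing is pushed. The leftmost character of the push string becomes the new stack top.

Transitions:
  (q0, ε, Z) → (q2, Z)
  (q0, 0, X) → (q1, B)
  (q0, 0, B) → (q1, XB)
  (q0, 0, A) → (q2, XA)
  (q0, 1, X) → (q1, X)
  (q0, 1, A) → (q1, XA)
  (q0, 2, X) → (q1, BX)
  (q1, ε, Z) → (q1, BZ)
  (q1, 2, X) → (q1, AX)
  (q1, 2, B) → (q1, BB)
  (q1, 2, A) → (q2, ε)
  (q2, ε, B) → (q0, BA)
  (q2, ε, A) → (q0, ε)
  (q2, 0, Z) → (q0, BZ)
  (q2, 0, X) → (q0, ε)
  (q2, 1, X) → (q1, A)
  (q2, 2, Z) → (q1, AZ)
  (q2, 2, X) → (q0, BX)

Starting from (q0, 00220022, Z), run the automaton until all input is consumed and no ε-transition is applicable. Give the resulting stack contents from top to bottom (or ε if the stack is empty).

(q0, 00220022, Z)
  ε-move, top Z: go to q2, push Z → (q2, 00220022, Z)
  read 0, top Z: go to q0, push BZ → (q0, 0220022, BZ)
  read 0, top B: go to q1, push XB → (q1, 220022, XBZ)
  read 2, top X: go to q1, push AX → (q1, 20022, AXBZ)
  read 2, top A: go to q2, push ε → (q2, 0022, XBZ)
  read 0, top X: go to q0, push ε → (q0, 022, BZ)
  read 0, top B: go to q1, push XB → (q1, 22, XBZ)
  read 2, top X: go to q1, push AX → (q1, 2, AXBZ)
  read 2, top A: go to q2, push ε → (q2, ε, XBZ)
All input consumed in state q2 with stack XBZ.

XBZ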